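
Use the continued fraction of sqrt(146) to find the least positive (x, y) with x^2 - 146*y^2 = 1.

(x, y) = (145, 12)

First expand sqrt(146) as a continued fraction. With x_i = (sqrt(146) + m_i)/d_i and (m_0, d_0) = (0, 1): a_0 = floor(sqrt(146)) = 12, since 12^2 = 144 <= 146 < 169 = 13^2.
Iterate m_{i+1} = d_i*a_i - m_i, d_{i+1} = (146 - m_{i+1}^2)/d_i, a_{i+1} = floor((a_0 + m_{i+1})/d_{i+1}):
  m_1 = 1*12 - 0 = 12, d_1 = (146 - 12^2)/1 = 2/1 = 2, a_1 = floor((12 + 12)/2) = 12.
  m_2 = 2*12 - 12 = 12, d_2 = (146 - 12^2)/2 = 2/2 = 1, a_2 = floor((12 + 12)/1) = 24.
  m_3 = 1*24 - 12 = 12, d_3 = (146 - 12^2)/1 = 2/1 = 2: (m_3, d_3) = (m_1, d_1) = (12, 2), so from here the quotients repeat a_1, a_2; the period length is 2.
So sqrt(146) = [12; (12, 24)] with period length k = 2.
k is even, so the fundamental solution of x^2 - 146y^2 = 1 is (p_{k-1}, q_{k-1}) = (p_1, q_1); compute convergents through index 1.
Convergents (p_i = a_i*p_{i-1} + p_{i-2}, q_i = a_i*q_{i-1} + q_{i-2} with p_{-2}=0, p_{-1}=1, q_{-2}=1, q_{-1}=0):
  i=0: a_0=12, p_0 = 12*1 + 0 = 12, q_0 = 12*0 + 1 = 1.
  i=1: a_1=12, p_1 = 12*12 + 1 = 145, q_1 = 12*1 + 0 = 12.
Check: 145^2 - 146*12^2 = 21025 - 21024 = 1, so (x, y) = (145, 12) solves the equation, and by the theorem it is the least positive solution.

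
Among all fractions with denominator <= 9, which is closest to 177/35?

46/9

Expand x = 177/35 as a continued fraction with the Euclidean algorithm:
  177 = 5*35 + 2, so a_0 = 5.
  35 = 17*2 + 1, so a_1 = 17.
  2 = 2*1 + 0, so a_2 = 2.
so x = [5; 17, 2].
Convergents (p_i = a_i*p_{i-1} + p_{i-2}, q_i = a_i*q_{i-1} + q_{i-2} with p_{-2}=0, p_{-1}=1, q_{-2}=1, q_{-1}=0), until the denominator exceeds 9:
  i=0: a_0=5, p_0 = 5*1 + 0 = 5, q_0 = 5*0 + 1 = 1.
  i=1: a_1=17, p_1 = 17*5 + 1 = 86, q_1 = 17*1 + 0 = 17.
q_1 = 17 > 9, so the last convergent with denominator <= 9 is p_0/q_0 = 5/1.
The closest fraction with denominator <= 9 is either p_0/q_0 or the intermediate fraction (k*p_0 + p_{-1})/(k*q_0 + q_{-1}) with the largest k >= 1 whose denominator stays <= 9; these approach x as k grows, and every other convergent or intermediate fraction in range is farther away.
Largest k: floor((9 - q_{-1})/q_0) = floor((9 - 0)/1) = 9 (using the seeds p_{-1} = 1, q_{-1} = 0).
That gives (9*5 + 1)/(9*1 + 0) = 46/9.
Compare the errors: |x - 5/1| = |177*1 - 5*35|/(35*1) = 2/35, and |x - 46/9| = |177*9 - 46*35|/(35*9) = 17/315.
Cross-multiplying, 17*35 = 595 < 630 = 2*315, so 17/315 is smaller: the intermediate fraction 46/9 is closer to x than 5/1.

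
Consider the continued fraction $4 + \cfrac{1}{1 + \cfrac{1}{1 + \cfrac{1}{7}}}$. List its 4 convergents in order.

Using the convergent recurrence p_i = a_i*p_{i-1} + p_{i-2}, q_i = a_i*q_{i-1} + q_{i-2} with p_{-2}=0, p_{-1}=1, q_{-2}=1, q_{-1}=0:
  i=0: a_0=4, p_0 = 4*1 + 0 = 4, q_0 = 4*0 + 1 = 1.
  i=1: a_1=1, p_1 = 1*4 + 1 = 5, q_1 = 1*1 + 0 = 1.
  i=2: a_2=1, p_2 = 1*5 + 4 = 9, q_2 = 1*1 + 1 = 2.
  i=3: a_3=7, p_3 = 7*9 + 5 = 68, q_3 = 7*2 + 1 = 15.

4/1, 5/1, 9/2, 68/15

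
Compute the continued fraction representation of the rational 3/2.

[1; 2]

Run the Euclidean algorithm on 3 and 2; the successive quotients are the partial quotients a_0, a_1, ... (each step inverts the fractional part left over by the previous one):
  3 = 1*2 + 1, so a_0 = 1.
  2 = 2*1 + 0, so a_1 = 2.
The remainder reaches 0 after 2 divisions, so the expansion has 2 partial quotients, read off in order.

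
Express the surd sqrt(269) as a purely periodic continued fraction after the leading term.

[16; (2, 2, 32)]

Write x_i = (sqrt(269) + m_i)/d_i with (m_0, d_0) = (0, 1). a_0 = floor(sqrt(269)) = 16, since 16^2 = 256 <= 269 < 289 = 17^2.
Iterate m_{i+1} = d_i*a_i - m_i, d_{i+1} = (269 - m_{i+1}^2)/d_i, a_{i+1} = floor((a_0 + m_{i+1})/d_{i+1}):
  m_1 = 1*16 - 0 = 16, d_1 = (269 - 16^2)/1 = 13/1 = 13, a_1 = floor((16 + 16)/13) = 2.
  m_2 = 13*2 - 16 = 10, d_2 = (269 - 10^2)/13 = 169/13 = 13, a_2 = floor((16 + 10)/13) = 2.
  m_3 = 13*2 - 10 = 16, d_3 = (269 - 16^2)/13 = 13/13 = 1, a_3 = floor((16 + 16)/1) = 32.
  m_4 = 1*32 - 16 = 16, d_4 = (269 - 16^2)/1 = 13/1 = 13: (m_4, d_4) = (m_1, d_1) = (16, 13), so from here the quotients repeat a_1, ..., a_3; the period length is 3.
Hence the expansion of sqrt(269) is a_0 = 16 followed by the repeating block 2, 2, 32 (period 3).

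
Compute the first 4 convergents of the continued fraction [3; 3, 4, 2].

3/1, 10/3, 43/13, 96/29

Using the convergent recurrence p_i = a_i*p_{i-1} + p_{i-2}, q_i = a_i*q_{i-1} + q_{i-2} with p_{-2}=0, p_{-1}=1, q_{-2}=1, q_{-1}=0:
  i=0: a_0=3, p_0 = 3*1 + 0 = 3, q_0 = 3*0 + 1 = 1.
  i=1: a_1=3, p_1 = 3*3 + 1 = 10, q_1 = 3*1 + 0 = 3.
  i=2: a_2=4, p_2 = 4*10 + 3 = 43, q_2 = 4*3 + 1 = 13.
  i=3: a_3=2, p_3 = 2*43 + 10 = 96, q_3 = 2*13 + 3 = 29.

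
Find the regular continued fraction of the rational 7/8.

[0; 1, 7]

Run the Euclidean algorithm on 7 and 8; the successive quotients are the partial quotients a_0, a_1, ... (each step inverts the fractional part left over by the previous one):
  7 = 0*8 + 7, so a_0 = 0.
  8 = 1*7 + 1, so a_1 = 1.
  7 = 7*1 + 0, so a_2 = 7.
The remainder reaches 0 after 3 divisions, so the expansion has 3 partial quotients, read off in order.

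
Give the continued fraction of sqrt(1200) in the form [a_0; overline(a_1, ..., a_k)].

[34; overline(1, 1, 1, 3, 1, 1, 1, 68)]

Write x_i = (sqrt(1200) + m_i)/d_i with (m_0, d_0) = (0, 1). a_0 = floor(sqrt(1200)) = 34, since 34^2 = 1156 <= 1200 < 1225 = 35^2.
Iterate m_{i+1} = d_i*a_i - m_i, d_{i+1} = (1200 - m_{i+1}^2)/d_i, a_{i+1} = floor((a_0 + m_{i+1})/d_{i+1}):
  m_1 = 1*34 - 0 = 34, d_1 = (1200 - 34^2)/1 = 44/1 = 44, a_1 = floor((34 + 34)/44) = 1.
  m_2 = 44*1 - 34 = 10, d_2 = (1200 - 10^2)/44 = 1100/44 = 25, a_2 = floor((34 + 10)/25) = 1.
  m_3 = 25*1 - 10 = 15, d_3 = (1200 - 15^2)/25 = 975/25 = 39, a_3 = floor((34 + 15)/39) = 1.
  m_4 = 39*1 - 15 = 24, d_4 = (1200 - 24^2)/39 = 624/39 = 16, a_4 = floor((34 + 24)/16) = 3.
  m_5 = 16*3 - 24 = 24, d_5 = (1200 - 24^2)/16 = 624/16 = 39, a_5 = floor((34 + 24)/39) = 1.
  m_6 = 39*1 - 24 = 15, d_6 = (1200 - 15^2)/39 = 975/39 = 25, a_6 = floor((34 + 15)/25) = 1.
  m_7 = 25*1 - 15 = 10, d_7 = (1200 - 10^2)/25 = 1100/25 = 44, a_7 = floor((34 + 10)/44) = 1.
  m_8 = 44*1 - 10 = 34, d_8 = (1200 - 34^2)/44 = 44/44 = 1, a_8 = floor((34 + 34)/1) = 68.
  m_9 = 1*68 - 34 = 34, d_9 = (1200 - 34^2)/1 = 44/1 = 44: (m_9, d_9) = (m_1, d_1) = (34, 44), so from here the quotients repeat a_1, ..., a_8; the period length is 8.
Hence the expansion of sqrt(1200) is a_0 = 34 followed by the repeating block 1, 1, 1, 3, 1, 1, 1, 68 (period 8).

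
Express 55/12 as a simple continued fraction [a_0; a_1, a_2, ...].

Run the Euclidean algorithm on 55 and 12; the successive quotients are the partial quotients a_0, a_1, ... (each step inverts the fractional part left over by the previous one):
  55 = 4*12 + 7, so a_0 = 4.
  12 = 1*7 + 5, so a_1 = 1.
  7 = 1*5 + 2, so a_2 = 1.
  5 = 2*2 + 1, so a_3 = 2.
  2 = 2*1 + 0, so a_4 = 2.
The remainder reaches 0 after 5 divisions, so the expansion has 5 partial quotients, read off in order.

[4; 1, 1, 2, 2]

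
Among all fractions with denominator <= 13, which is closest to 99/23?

Expand x = 99/23 as a continued fraction with the Euclidean algorithm:
  99 = 4*23 + 7, so a_0 = 4.
  23 = 3*7 + 2, so a_1 = 3.
  7 = 3*2 + 1, so a_2 = 3.
  2 = 2*1 + 0, so a_3 = 2.
so x = [4; 3, 3, 2].
Convergents (p_i = a_i*p_{i-1} + p_{i-2}, q_i = a_i*q_{i-1} + q_{i-2} with p_{-2}=0, p_{-1}=1, q_{-2}=1, q_{-1}=0), until the denominator exceeds 13:
  i=0: a_0=4, p_0 = 4*1 + 0 = 4, q_0 = 4*0 + 1 = 1.
  i=1: a_1=3, p_1 = 3*4 + 1 = 13, q_1 = 3*1 + 0 = 3.
  i=2: a_2=3, p_2 = 3*13 + 4 = 43, q_2 = 3*3 + 1 = 10.
  i=3: a_3=2, p_3 = 2*43 + 13 = 99, q_3 = 2*10 + 3 = 23.
q_3 = 23 > 13, so the last convergent with denominator <= 13 is p_2/q_2 = 43/10.
The closest fraction with denominator <= 13 is either p_2/q_2 or the intermediate fraction (k*p_2 + p_1)/(k*q_2 + q_1) with the largest k >= 1 whose denominator stays <= 13; these approach x as k grows, and every other convergent or intermediate fraction in range is farther away.
Largest k: floor((13 - q_1)/q_2) = floor((13 - 3)/10) = 1.
That gives (1*43 + 13)/(1*10 + 3) = 56/13.
Compare the errors: |x - 43/10| = |99*10 - 43*23|/(23*10) = 1/230, and |x - 56/13| = |99*13 - 56*23|/(23*13) = 1/299.
Cross-multiplying, 1*230 = 230 < 299 = 1*299, so 1/299 is smaller: the intermediate fraction 56/13 is closer to x than 43/10.

56/13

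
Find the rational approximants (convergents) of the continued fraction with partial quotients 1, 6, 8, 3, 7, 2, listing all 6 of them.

1/1, 7/6, 57/49, 178/153, 1303/1120, 2784/2393

Using the convergent recurrence p_i = a_i*p_{i-1} + p_{i-2}, q_i = a_i*q_{i-1} + q_{i-2} with p_{-2}=0, p_{-1}=1, q_{-2}=1, q_{-1}=0:
  i=0: a_0=1, p_0 = 1*1 + 0 = 1, q_0 = 1*0 + 1 = 1.
  i=1: a_1=6, p_1 = 6*1 + 1 = 7, q_1 = 6*1 + 0 = 6.
  i=2: a_2=8, p_2 = 8*7 + 1 = 57, q_2 = 8*6 + 1 = 49.
  i=3: a_3=3, p_3 = 3*57 + 7 = 178, q_3 = 3*49 + 6 = 153.
  i=4: a_4=7, p_4 = 7*178 + 57 = 1303, q_4 = 7*153 + 49 = 1120.
  i=5: a_5=2, p_5 = 2*1303 + 178 = 2784, q_5 = 2*1120 + 153 = 2393.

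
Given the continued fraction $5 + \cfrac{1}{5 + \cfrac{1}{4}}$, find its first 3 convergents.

Using the convergent recurrence p_i = a_i*p_{i-1} + p_{i-2}, q_i = a_i*q_{i-1} + q_{i-2} with p_{-2}=0, p_{-1}=1, q_{-2}=1, q_{-1}=0:
  i=0: a_0=5, p_0 = 5*1 + 0 = 5, q_0 = 5*0 + 1 = 1.
  i=1: a_1=5, p_1 = 5*5 + 1 = 26, q_1 = 5*1 + 0 = 5.
  i=2: a_2=4, p_2 = 4*26 + 5 = 109, q_2 = 4*5 + 1 = 21.

5/1, 26/5, 109/21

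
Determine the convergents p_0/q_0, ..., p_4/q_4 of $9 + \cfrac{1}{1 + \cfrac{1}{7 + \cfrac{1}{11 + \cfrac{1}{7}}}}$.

9/1, 10/1, 79/8, 879/89, 6232/631

Using the convergent recurrence p_i = a_i*p_{i-1} + p_{i-2}, q_i = a_i*q_{i-1} + q_{i-2} with p_{-2}=0, p_{-1}=1, q_{-2}=1, q_{-1}=0:
  i=0: a_0=9, p_0 = 9*1 + 0 = 9, q_0 = 9*0 + 1 = 1.
  i=1: a_1=1, p_1 = 1*9 + 1 = 10, q_1 = 1*1 + 0 = 1.
  i=2: a_2=7, p_2 = 7*10 + 9 = 79, q_2 = 7*1 + 1 = 8.
  i=3: a_3=11, p_3 = 11*79 + 10 = 879, q_3 = 11*8 + 1 = 89.
  i=4: a_4=7, p_4 = 7*879 + 79 = 6232, q_4 = 7*89 + 8 = 631.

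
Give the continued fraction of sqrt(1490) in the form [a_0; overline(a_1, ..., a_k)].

Write x_i = (sqrt(1490) + m_i)/d_i with (m_0, d_0) = (0, 1). a_0 = floor(sqrt(1490)) = 38, since 38^2 = 1444 <= 1490 < 1521 = 39^2.
Iterate m_{i+1} = d_i*a_i - m_i, d_{i+1} = (1490 - m_{i+1}^2)/d_i, a_{i+1} = floor((a_0 + m_{i+1})/d_{i+1}):
  m_1 = 1*38 - 0 = 38, d_1 = (1490 - 38^2)/1 = 46/1 = 46, a_1 = floor((38 + 38)/46) = 1.
  m_2 = 46*1 - 38 = 8, d_2 = (1490 - 8^2)/46 = 1426/46 = 31, a_2 = floor((38 + 8)/31) = 1.
  m_3 = 31*1 - 8 = 23, d_3 = (1490 - 23^2)/31 = 961/31 = 31, a_3 = floor((38 + 23)/31) = 1.
  m_4 = 31*1 - 23 = 8, d_4 = (1490 - 8^2)/31 = 1426/31 = 46, a_4 = floor((38 + 8)/46) = 1.
  m_5 = 46*1 - 8 = 38, d_5 = (1490 - 38^2)/46 = 46/46 = 1, a_5 = floor((38 + 38)/1) = 76.
  m_6 = 1*76 - 38 = 38, d_6 = (1490 - 38^2)/1 = 46/1 = 46: (m_6, d_6) = (m_1, d_1) = (38, 46), so from here the quotients repeat a_1, ..., a_5; the period length is 5.
Hence the expansion of sqrt(1490) is a_0 = 38 followed by the repeating block 1, 1, 1, 1, 76 (period 5).

[38; overline(1, 1, 1, 1, 76)]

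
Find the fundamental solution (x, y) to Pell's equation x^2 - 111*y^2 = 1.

(x, y) = (295, 28)

First expand sqrt(111) as a continued fraction. With x_i = (sqrt(111) + m_i)/d_i and (m_0, d_0) = (0, 1): a_0 = floor(sqrt(111)) = 10, since 10^2 = 100 <= 111 < 121 = 11^2.
Iterate m_{i+1} = d_i*a_i - m_i, d_{i+1} = (111 - m_{i+1}^2)/d_i, a_{i+1} = floor((a_0 + m_{i+1})/d_{i+1}):
  m_1 = 1*10 - 0 = 10, d_1 = (111 - 10^2)/1 = 11/1 = 11, a_1 = floor((10 + 10)/11) = 1.
  m_2 = 11*1 - 10 = 1, d_2 = (111 - 1^2)/11 = 110/11 = 10, a_2 = floor((10 + 1)/10) = 1.
  m_3 = 10*1 - 1 = 9, d_3 = (111 - 9^2)/10 = 30/10 = 3, a_3 = floor((10 + 9)/3) = 6.
  m_4 = 3*6 - 9 = 9, d_4 = (111 - 9^2)/3 = 30/3 = 10, a_4 = floor((10 + 9)/10) = 1.
  m_5 = 10*1 - 9 = 1, d_5 = (111 - 1^2)/10 = 110/10 = 11, a_5 = floor((10 + 1)/11) = 1.
  m_6 = 11*1 - 1 = 10, d_6 = (111 - 10^2)/11 = 11/11 = 1, a_6 = floor((10 + 10)/1) = 20.
  m_7 = 1*20 - 10 = 10, d_7 = (111 - 10^2)/1 = 11/1 = 11: (m_7, d_7) = (m_1, d_1) = (10, 11), so from here the quotients repeat a_1, ..., a_6; the period length is 6.
So sqrt(111) = [10; (1, 1, 6, 1, 1, 20)] with period length k = 6.
k is even, so the fundamental solution of x^2 - 111y^2 = 1 is (p_{k-1}, q_{k-1}) = (p_5, q_5); compute convergents through index 5.
Convergents (p_i = a_i*p_{i-1} + p_{i-2}, q_i = a_i*q_{i-1} + q_{i-2} with p_{-2}=0, p_{-1}=1, q_{-2}=1, q_{-1}=0):
  i=0: a_0=10, p_0 = 10*1 + 0 = 10, q_0 = 10*0 + 1 = 1.
  i=1: a_1=1, p_1 = 1*10 + 1 = 11, q_1 = 1*1 + 0 = 1.
  i=2: a_2=1, p_2 = 1*11 + 10 = 21, q_2 = 1*1 + 1 = 2.
  i=3: a_3=6, p_3 = 6*21 + 11 = 137, q_3 = 6*2 + 1 = 13.
  i=4: a_4=1, p_4 = 1*137 + 21 = 158, q_4 = 1*13 + 2 = 15.
  i=5: a_5=1, p_5 = 1*158 + 137 = 295, q_5 = 1*15 + 13 = 28.
Check: 295^2 - 111*28^2 = 87025 - 87024 = 1, so (x, y) = (295, 28) solves the equation, and by the theorem it is the least positive solution.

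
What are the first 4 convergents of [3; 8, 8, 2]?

Using the convergent recurrence p_i = a_i*p_{i-1} + p_{i-2}, q_i = a_i*q_{i-1} + q_{i-2} with p_{-2}=0, p_{-1}=1, q_{-2}=1, q_{-1}=0:
  i=0: a_0=3, p_0 = 3*1 + 0 = 3, q_0 = 3*0 + 1 = 1.
  i=1: a_1=8, p_1 = 8*3 + 1 = 25, q_1 = 8*1 + 0 = 8.
  i=2: a_2=8, p_2 = 8*25 + 3 = 203, q_2 = 8*8 + 1 = 65.
  i=3: a_3=2, p_3 = 2*203 + 25 = 431, q_3 = 2*65 + 8 = 138.

3/1, 25/8, 203/65, 431/138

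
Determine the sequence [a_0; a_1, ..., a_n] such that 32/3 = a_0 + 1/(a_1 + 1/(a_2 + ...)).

[10; 1, 2]

Run the Euclidean algorithm on 32 and 3; the successive quotients are the partial quotients a_0, a_1, ... (each step inverts the fractional part left over by the previous one):
  32 = 10*3 + 2, so a_0 = 10.
  3 = 1*2 + 1, so a_1 = 1.
  2 = 2*1 + 0, so a_2 = 2.
The remainder reaches 0 after 3 divisions, so the expansion has 3 partial quotients, read off in order.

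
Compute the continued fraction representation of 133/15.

Run the Euclidean algorithm on 133 and 15; the successive quotients are the partial quotients a_0, a_1, ... (each step inverts the fractional part left over by the previous one):
  133 = 8*15 + 13, so a_0 = 8.
  15 = 1*13 + 2, so a_1 = 1.
  13 = 6*2 + 1, so a_2 = 6.
  2 = 2*1 + 0, so a_3 = 2.
The remainder reaches 0 after 4 divisions, so the expansion has 4 partial quotients, read off in order.

[8; 1, 6, 2]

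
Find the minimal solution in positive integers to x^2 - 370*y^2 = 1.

(x, y) = (213859, 11118)

First expand sqrt(370) as a continued fraction. With x_i = (sqrt(370) + m_i)/d_i and (m_0, d_0) = (0, 1): a_0 = floor(sqrt(370)) = 19, since 19^2 = 361 <= 370 < 400 = 20^2.
Iterate m_{i+1} = d_i*a_i - m_i, d_{i+1} = (370 - m_{i+1}^2)/d_i, a_{i+1} = floor((a_0 + m_{i+1})/d_{i+1}):
  m_1 = 1*19 - 0 = 19, d_1 = (370 - 19^2)/1 = 9/1 = 9, a_1 = floor((19 + 19)/9) = 4.
  m_2 = 9*4 - 19 = 17, d_2 = (370 - 17^2)/9 = 81/9 = 9, a_2 = floor((19 + 17)/9) = 4.
  m_3 = 9*4 - 17 = 19, d_3 = (370 - 19^2)/9 = 9/9 = 1, a_3 = floor((19 + 19)/1) = 38.
  m_4 = 1*38 - 19 = 19, d_4 = (370 - 19^2)/1 = 9/1 = 9: (m_4, d_4) = (m_1, d_1) = (19, 9), so from here the quotients repeat a_1, ..., a_3; the period length is 3.
So sqrt(370) = [19; (4, 4, 38)] with period length k = 3.
k is odd, so (p_{k-1}, q_{k-1}) only solves x^2 - 370y^2 = -1 and the fundamental solution of x^2 - 370y^2 = 1 is (p_{2k-1}, q_{2k-1}) = (p_5, q_5); compute convergents through index 5, running through the period twice.
Convergents (p_i = a_i*p_{i-1} + p_{i-2}, q_i = a_i*q_{i-1} + q_{i-2} with p_{-2}=0, p_{-1}=1, q_{-2}=1, q_{-1}=0):
  i=0: a_0=19, p_0 = 19*1 + 0 = 19, q_0 = 19*0 + 1 = 1.
  i=1: a_1=4, p_1 = 4*19 + 1 = 77, q_1 = 4*1 + 0 = 4.
  i=2: a_2=4, p_2 = 4*77 + 19 = 327, q_2 = 4*4 + 1 = 17.
  i=3: a_3=38, p_3 = 38*327 + 77 = 12503, q_3 = 38*17 + 4 = 650.
  i=4: a_4=4, p_4 = 4*12503 + 327 = 50339, q_4 = 4*650 + 17 = 2617.
  i=5: a_5=4, p_5 = 4*50339 + 12503 = 213859, q_5 = 4*2617 + 650 = 11118.
Indeed p_2^2 - 370*q_2^2 = 106929 - 106930 = -1, not +1.
Check: 213859^2 - 370*11118^2 = 45735671881 - 45735671880 = 1, so (x, y) = (213859, 11118) solves the equation, and by the theorem it is the least positive solution.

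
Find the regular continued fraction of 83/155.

Run the Euclidean algorithm on 83 and 155; the successive quotients are the partial quotients a_0, a_1, ... (each step inverts the fractional part left over by the previous one):
  83 = 0*155 + 83, so a_0 = 0.
  155 = 1*83 + 72, so a_1 = 1.
  83 = 1*72 + 11, so a_2 = 1.
  72 = 6*11 + 6, so a_3 = 6.
  11 = 1*6 + 5, so a_4 = 1.
  6 = 1*5 + 1, so a_5 = 1.
  5 = 5*1 + 0, so a_6 = 5.
The remainder reaches 0 after 7 divisions, so the expansion has 7 partial quotients, read off in order.

[0; 1, 1, 6, 1, 1, 5]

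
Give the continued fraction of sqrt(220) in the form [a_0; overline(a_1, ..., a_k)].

[14; overline(1, 4, 1, 28)]

Write x_i = (sqrt(220) + m_i)/d_i with (m_0, d_0) = (0, 1). a_0 = floor(sqrt(220)) = 14, since 14^2 = 196 <= 220 < 225 = 15^2.
Iterate m_{i+1} = d_i*a_i - m_i, d_{i+1} = (220 - m_{i+1}^2)/d_i, a_{i+1} = floor((a_0 + m_{i+1})/d_{i+1}):
  m_1 = 1*14 - 0 = 14, d_1 = (220 - 14^2)/1 = 24/1 = 24, a_1 = floor((14 + 14)/24) = 1.
  m_2 = 24*1 - 14 = 10, d_2 = (220 - 10^2)/24 = 120/24 = 5, a_2 = floor((14 + 10)/5) = 4.
  m_3 = 5*4 - 10 = 10, d_3 = (220 - 10^2)/5 = 120/5 = 24, a_3 = floor((14 + 10)/24) = 1.
  m_4 = 24*1 - 10 = 14, d_4 = (220 - 14^2)/24 = 24/24 = 1, a_4 = floor((14 + 14)/1) = 28.
  m_5 = 1*28 - 14 = 14, d_5 = (220 - 14^2)/1 = 24/1 = 24: (m_5, d_5) = (m_1, d_1) = (14, 24), so from here the quotients repeat a_1, ..., a_4; the period length is 4.
Hence the expansion of sqrt(220) is a_0 = 14 followed by the repeating block 1, 4, 1, 28 (period 4).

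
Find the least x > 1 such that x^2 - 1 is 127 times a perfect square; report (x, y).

First expand sqrt(127) as a continued fraction. With x_i = (sqrt(127) + m_i)/d_i and (m_0, d_0) = (0, 1): a_0 = floor(sqrt(127)) = 11, since 11^2 = 121 <= 127 < 144 = 12^2.
Iterate m_{i+1} = d_i*a_i - m_i, d_{i+1} = (127 - m_{i+1}^2)/d_i, a_{i+1} = floor((a_0 + m_{i+1})/d_{i+1}):
  m_1 = 1*11 - 0 = 11, d_1 = (127 - 11^2)/1 = 6/1 = 6, a_1 = floor((11 + 11)/6) = 3.
  m_2 = 6*3 - 11 = 7, d_2 = (127 - 7^2)/6 = 78/6 = 13, a_2 = floor((11 + 7)/13) = 1.
  m_3 = 13*1 - 7 = 6, d_3 = (127 - 6^2)/13 = 91/13 = 7, a_3 = floor((11 + 6)/7) = 2.
  m_4 = 7*2 - 6 = 8, d_4 = (127 - 8^2)/7 = 63/7 = 9, a_4 = floor((11 + 8)/9) = 2.
  m_5 = 9*2 - 8 = 10, d_5 = (127 - 10^2)/9 = 27/9 = 3, a_5 = floor((11 + 10)/3) = 7.
  m_6 = 3*7 - 10 = 11, d_6 = (127 - 11^2)/3 = 6/3 = 2, a_6 = floor((11 + 11)/2) = 11.
  m_7 = 2*11 - 11 = 11, d_7 = (127 - 11^2)/2 = 6/2 = 3, a_7 = floor((11 + 11)/3) = 7.
  m_8 = 3*7 - 11 = 10, d_8 = (127 - 10^2)/3 = 27/3 = 9, a_8 = floor((11 + 10)/9) = 2.
  m_9 = 9*2 - 10 = 8, d_9 = (127 - 8^2)/9 = 63/9 = 7, a_9 = floor((11 + 8)/7) = 2.
  m_10 = 7*2 - 8 = 6, d_10 = (127 - 6^2)/7 = 91/7 = 13, a_10 = floor((11 + 6)/13) = 1.
  m_11 = 13*1 - 6 = 7, d_11 = (127 - 7^2)/13 = 78/13 = 6, a_11 = floor((11 + 7)/6) = 3.
  m_12 = 6*3 - 7 = 11, d_12 = (127 - 11^2)/6 = 6/6 = 1, a_12 = floor((11 + 11)/1) = 22.
  m_13 = 1*22 - 11 = 11, d_13 = (127 - 11^2)/1 = 6/1 = 6: (m_13, d_13) = (m_1, d_1) = (11, 6), so from here the quotients repeat a_1, ..., a_12; the period length is 12.
So sqrt(127) = [11; (3, 1, 2, 2, 7, 11, 7, 2, 2, 1, 3, 22)] with period length k = 12.
k is even, so the fundamental solution of x^2 - 127y^2 = 1 is (p_{k-1}, q_{k-1}) = (p_11, q_11); compute convergents through index 11.
Convergents (p_i = a_i*p_{i-1} + p_{i-2}, q_i = a_i*q_{i-1} + q_{i-2} with p_{-2}=0, p_{-1}=1, q_{-2}=1, q_{-1}=0):
  i=0: a_0=11, p_0 = 11*1 + 0 = 11, q_0 = 11*0 + 1 = 1.
  i=1: a_1=3, p_1 = 3*11 + 1 = 34, q_1 = 3*1 + 0 = 3.
  i=2: a_2=1, p_2 = 1*34 + 11 = 45, q_2 = 1*3 + 1 = 4.
  i=3: a_3=2, p_3 = 2*45 + 34 = 124, q_3 = 2*4 + 3 = 11.
  i=4: a_4=2, p_4 = 2*124 + 45 = 293, q_4 = 2*11 + 4 = 26.
  i=5: a_5=7, p_5 = 7*293 + 124 = 2175, q_5 = 7*26 + 11 = 193.
  i=6: a_6=11, p_6 = 11*2175 + 293 = 24218, q_6 = 11*193 + 26 = 2149.
  i=7: a_7=7, p_7 = 7*24218 + 2175 = 171701, q_7 = 7*2149 + 193 = 15236.
  i=8: a_8=2, p_8 = 2*171701 + 24218 = 367620, q_8 = 2*15236 + 2149 = 32621.
  i=9: a_9=2, p_9 = 2*367620 + 171701 = 906941, q_9 = 2*32621 + 15236 = 80478.
  i=10: a_10=1, p_10 = 1*906941 + 367620 = 1274561, q_10 = 1*80478 + 32621 = 113099.
  i=11: a_11=3, p_11 = 3*1274561 + 906941 = 4730624, q_11 = 3*113099 + 80478 = 419775.
Check: 4730624^2 - 127*419775^2 = 22378803429376 - 22378803429375 = 1, so (x, y) = (4730624, 419775) solves the equation, and by the theorem it is the least positive solution.

(x, y) = (4730624, 419775)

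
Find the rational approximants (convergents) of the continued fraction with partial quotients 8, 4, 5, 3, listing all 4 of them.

8/1, 33/4, 173/21, 552/67

Using the convergent recurrence p_i = a_i*p_{i-1} + p_{i-2}, q_i = a_i*q_{i-1} + q_{i-2} with p_{-2}=0, p_{-1}=1, q_{-2}=1, q_{-1}=0:
  i=0: a_0=8, p_0 = 8*1 + 0 = 8, q_0 = 8*0 + 1 = 1.
  i=1: a_1=4, p_1 = 4*8 + 1 = 33, q_1 = 4*1 + 0 = 4.
  i=2: a_2=5, p_2 = 5*33 + 8 = 173, q_2 = 5*4 + 1 = 21.
  i=3: a_3=3, p_3 = 3*173 + 33 = 552, q_3 = 3*21 + 4 = 67.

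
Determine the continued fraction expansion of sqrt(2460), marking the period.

Write x_i = (sqrt(2460) + m_i)/d_i with (m_0, d_0) = (0, 1). a_0 = floor(sqrt(2460)) = 49, since 49^2 = 2401 <= 2460 < 2500 = 50^2.
Iterate m_{i+1} = d_i*a_i - m_i, d_{i+1} = (2460 - m_{i+1}^2)/d_i, a_{i+1} = floor((a_0 + m_{i+1})/d_{i+1}):
  m_1 = 1*49 - 0 = 49, d_1 = (2460 - 49^2)/1 = 59/1 = 59, a_1 = floor((49 + 49)/59) = 1.
  m_2 = 59*1 - 49 = 10, d_2 = (2460 - 10^2)/59 = 2360/59 = 40, a_2 = floor((49 + 10)/40) = 1.
  m_3 = 40*1 - 10 = 30, d_3 = (2460 - 30^2)/40 = 1560/40 = 39, a_3 = floor((49 + 30)/39) = 2.
  m_4 = 39*2 - 30 = 48, d_4 = (2460 - 48^2)/39 = 156/39 = 4, a_4 = floor((49 + 48)/4) = 24.
  m_5 = 4*24 - 48 = 48, d_5 = (2460 - 48^2)/4 = 156/4 = 39, a_5 = floor((49 + 48)/39) = 2.
  m_6 = 39*2 - 48 = 30, d_6 = (2460 - 30^2)/39 = 1560/39 = 40, a_6 = floor((49 + 30)/40) = 1.
  m_7 = 40*1 - 30 = 10, d_7 = (2460 - 10^2)/40 = 2360/40 = 59, a_7 = floor((49 + 10)/59) = 1.
  m_8 = 59*1 - 10 = 49, d_8 = (2460 - 49^2)/59 = 59/59 = 1, a_8 = floor((49 + 49)/1) = 98.
  m_9 = 1*98 - 49 = 49, d_9 = (2460 - 49^2)/1 = 59/1 = 59: (m_9, d_9) = (m_1, d_1) = (49, 59), so from here the quotients repeat a_1, ..., a_8; the period length is 8.
Hence the expansion of sqrt(2460) is a_0 = 49 followed by the repeating block 1, 1, 2, 24, 2, 1, 1, 98 (period 8).

[49; (1, 1, 2, 24, 2, 1, 1, 98)]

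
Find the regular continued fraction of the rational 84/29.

Run the Euclidean algorithm on 84 and 29; the successive quotients are the partial quotients a_0, a_1, ... (each step inverts the fractional part left over by the previous one):
  84 = 2*29 + 26, so a_0 = 2.
  29 = 1*26 + 3, so a_1 = 1.
  26 = 8*3 + 2, so a_2 = 8.
  3 = 1*2 + 1, so a_3 = 1.
  2 = 2*1 + 0, so a_4 = 2.
The remainder reaches 0 after 5 divisions, so the expansion has 5 partial quotients, read off in order.

[2; 1, 8, 1, 2]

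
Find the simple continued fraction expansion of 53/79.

[0; 1, 2, 26]

Run the Euclidean algorithm on 53 and 79; the successive quotients are the partial quotients a_0, a_1, ... (each step inverts the fractional part left over by the previous one):
  53 = 0*79 + 53, so a_0 = 0.
  79 = 1*53 + 26, so a_1 = 1.
  53 = 2*26 + 1, so a_2 = 2.
  26 = 26*1 + 0, so a_3 = 26.
The remainder reaches 0 after 4 divisions, so the expansion has 4 partial quotients, read off in order.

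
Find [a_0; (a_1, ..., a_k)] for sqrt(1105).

Write x_i = (sqrt(1105) + m_i)/d_i with (m_0, d_0) = (0, 1). a_0 = floor(sqrt(1105)) = 33, since 33^2 = 1089 <= 1105 < 1156 = 34^2.
Iterate m_{i+1} = d_i*a_i - m_i, d_{i+1} = (1105 - m_{i+1}^2)/d_i, a_{i+1} = floor((a_0 + m_{i+1})/d_{i+1}):
  m_1 = 1*33 - 0 = 33, d_1 = (1105 - 33^2)/1 = 16/1 = 16, a_1 = floor((33 + 33)/16) = 4.
  m_2 = 16*4 - 33 = 31, d_2 = (1105 - 31^2)/16 = 144/16 = 9, a_2 = floor((33 + 31)/9) = 7.
  m_3 = 9*7 - 31 = 32, d_3 = (1105 - 32^2)/9 = 81/9 = 9, a_3 = floor((33 + 32)/9) = 7.
  m_4 = 9*7 - 32 = 31, d_4 = (1105 - 31^2)/9 = 144/9 = 16, a_4 = floor((33 + 31)/16) = 4.
  m_5 = 16*4 - 31 = 33, d_5 = (1105 - 33^2)/16 = 16/16 = 1, a_5 = floor((33 + 33)/1) = 66.
  m_6 = 1*66 - 33 = 33, d_6 = (1105 - 33^2)/1 = 16/1 = 16: (m_6, d_6) = (m_1, d_1) = (33, 16), so from here the quotients repeat a_1, ..., a_5; the period length is 5.
Hence the expansion of sqrt(1105) is a_0 = 33 followed by the repeating block 4, 7, 7, 4, 66 (period 5).

[33; (4, 7, 7, 4, 66)]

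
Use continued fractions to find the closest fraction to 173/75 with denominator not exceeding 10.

Expand x = 173/75 as a continued fraction with the Euclidean algorithm:
  173 = 2*75 + 23, so a_0 = 2.
  75 = 3*23 + 6, so a_1 = 3.
  23 = 3*6 + 5, so a_2 = 3.
  6 = 1*5 + 1, so a_3 = 1.
  5 = 5*1 + 0, so a_4 = 5.
so x = [2; 3, 3, 1, 5].
Convergents (p_i = a_i*p_{i-1} + p_{i-2}, q_i = a_i*q_{i-1} + q_{i-2} with p_{-2}=0, p_{-1}=1, q_{-2}=1, q_{-1}=0), until the denominator exceeds 10:
  i=0: a_0=2, p_0 = 2*1 + 0 = 2, q_0 = 2*0 + 1 = 1.
  i=1: a_1=3, p_1 = 3*2 + 1 = 7, q_1 = 3*1 + 0 = 3.
  i=2: a_2=3, p_2 = 3*7 + 2 = 23, q_2 = 3*3 + 1 = 10.
  i=3: a_3=1, p_3 = 1*23 + 7 = 30, q_3 = 1*10 + 3 = 13.
q_3 = 13 > 10, so the last convergent with denominator <= 10 is p_2/q_2 = 23/10.
The closest fraction with denominator <= 10 is either p_2/q_2 or the intermediate fraction (k*p_2 + p_1)/(k*q_2 + q_1) with the largest k >= 1 whose denominator stays <= 10; these approach x as k grows, and every other convergent or intermediate fraction in range is farther away.
Largest k: floor((10 - q_1)/q_2) = floor((10 - 3)/10) = 0.
Since k = 0, no intermediate fraction beyond p_2/q_2 has denominator <= 10, so the convergent 23/10 is the closest (its error is |173*10 - 23*75|/(75*10) = 5/750).

23/10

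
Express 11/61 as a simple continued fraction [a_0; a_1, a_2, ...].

Run the Euclidean algorithm on 11 and 61; the successive quotients are the partial quotients a_0, a_1, ... (each step inverts the fractional part left over by the previous one):
  11 = 0*61 + 11, so a_0 = 0.
  61 = 5*11 + 6, so a_1 = 5.
  11 = 1*6 + 5, so a_2 = 1.
  6 = 1*5 + 1, so a_3 = 1.
  5 = 5*1 + 0, so a_4 = 5.
The remainder reaches 0 after 5 divisions, so the expansion has 5 partial quotients, read off in order.

[0; 5, 1, 1, 5]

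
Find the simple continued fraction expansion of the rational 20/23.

[0; 1, 6, 1, 2]

Run the Euclidean algorithm on 20 and 23; the successive quotients are the partial quotients a_0, a_1, ... (each step inverts the fractional part left over by the previous one):
  20 = 0*23 + 20, so a_0 = 0.
  23 = 1*20 + 3, so a_1 = 1.
  20 = 6*3 + 2, so a_2 = 6.
  3 = 1*2 + 1, so a_3 = 1.
  2 = 2*1 + 0, so a_4 = 2.
The remainder reaches 0 after 5 divisions, so the expansion has 5 partial quotients, read off in order.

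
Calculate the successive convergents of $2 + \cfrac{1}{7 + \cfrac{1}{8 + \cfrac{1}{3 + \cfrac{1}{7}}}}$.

2/1, 15/7, 122/57, 381/178, 2789/1303

Using the convergent recurrence p_i = a_i*p_{i-1} + p_{i-2}, q_i = a_i*q_{i-1} + q_{i-2} with p_{-2}=0, p_{-1}=1, q_{-2}=1, q_{-1}=0:
  i=0: a_0=2, p_0 = 2*1 + 0 = 2, q_0 = 2*0 + 1 = 1.
  i=1: a_1=7, p_1 = 7*2 + 1 = 15, q_1 = 7*1 + 0 = 7.
  i=2: a_2=8, p_2 = 8*15 + 2 = 122, q_2 = 8*7 + 1 = 57.
  i=3: a_3=3, p_3 = 3*122 + 15 = 381, q_3 = 3*57 + 7 = 178.
  i=4: a_4=7, p_4 = 7*381 + 122 = 2789, q_4 = 7*178 + 57 = 1303.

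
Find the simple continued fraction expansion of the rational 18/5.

Run the Euclidean algorithm on 18 and 5; the successive quotients are the partial quotients a_0, a_1, ... (each step inverts the fractional part left over by the previous one):
  18 = 3*5 + 3, so a_0 = 3.
  5 = 1*3 + 2, so a_1 = 1.
  3 = 1*2 + 1, so a_2 = 1.
  2 = 2*1 + 0, so a_3 = 2.
The remainder reaches 0 after 4 divisions, so the expansion has 4 partial quotients, read off in order.

[3; 1, 1, 2]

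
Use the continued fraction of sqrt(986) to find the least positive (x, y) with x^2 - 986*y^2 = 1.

(x, y) = (49299, 1570)

First expand sqrt(986) as a continued fraction. With x_i = (sqrt(986) + m_i)/d_i and (m_0, d_0) = (0, 1): a_0 = floor(sqrt(986)) = 31, since 31^2 = 961 <= 986 < 1024 = 32^2.
Iterate m_{i+1} = d_i*a_i - m_i, d_{i+1} = (986 - m_{i+1}^2)/d_i, a_{i+1} = floor((a_0 + m_{i+1})/d_{i+1}):
  m_1 = 1*31 - 0 = 31, d_1 = (986 - 31^2)/1 = 25/1 = 25, a_1 = floor((31 + 31)/25) = 2.
  m_2 = 25*2 - 31 = 19, d_2 = (986 - 19^2)/25 = 625/25 = 25, a_2 = floor((31 + 19)/25) = 2.
  m_3 = 25*2 - 19 = 31, d_3 = (986 - 31^2)/25 = 25/25 = 1, a_3 = floor((31 + 31)/1) = 62.
  m_4 = 1*62 - 31 = 31, d_4 = (986 - 31^2)/1 = 25/1 = 25: (m_4, d_4) = (m_1, d_1) = (31, 25), so from here the quotients repeat a_1, ..., a_3; the period length is 3.
So sqrt(986) = [31; (2, 2, 62)] with period length k = 3.
k is odd, so (p_{k-1}, q_{k-1}) only solves x^2 - 986y^2 = -1 and the fundamental solution of x^2 - 986y^2 = 1 is (p_{2k-1}, q_{2k-1}) = (p_5, q_5); compute convergents through index 5, running through the period twice.
Convergents (p_i = a_i*p_{i-1} + p_{i-2}, q_i = a_i*q_{i-1} + q_{i-2} with p_{-2}=0, p_{-1}=1, q_{-2}=1, q_{-1}=0):
  i=0: a_0=31, p_0 = 31*1 + 0 = 31, q_0 = 31*0 + 1 = 1.
  i=1: a_1=2, p_1 = 2*31 + 1 = 63, q_1 = 2*1 + 0 = 2.
  i=2: a_2=2, p_2 = 2*63 + 31 = 157, q_2 = 2*2 + 1 = 5.
  i=3: a_3=62, p_3 = 62*157 + 63 = 9797, q_3 = 62*5 + 2 = 312.
  i=4: a_4=2, p_4 = 2*9797 + 157 = 19751, q_4 = 2*312 + 5 = 629.
  i=5: a_5=2, p_5 = 2*19751 + 9797 = 49299, q_5 = 2*629 + 312 = 1570.
Indeed p_2^2 - 986*q_2^2 = 24649 - 24650 = -1, not +1.
Check: 49299^2 - 986*1570^2 = 2430391401 - 2430391400 = 1, so (x, y) = (49299, 1570) solves the equation, and by the theorem it is the least positive solution.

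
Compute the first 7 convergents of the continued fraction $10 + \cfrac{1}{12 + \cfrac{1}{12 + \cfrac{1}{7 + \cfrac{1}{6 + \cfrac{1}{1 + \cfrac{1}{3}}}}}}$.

10/1, 121/12, 1462/145, 10355/1027, 63592/6307, 73947/7334, 285433/28309

Using the convergent recurrence p_i = a_i*p_{i-1} + p_{i-2}, q_i = a_i*q_{i-1} + q_{i-2} with p_{-2}=0, p_{-1}=1, q_{-2}=1, q_{-1}=0:
  i=0: a_0=10, p_0 = 10*1 + 0 = 10, q_0 = 10*0 + 1 = 1.
  i=1: a_1=12, p_1 = 12*10 + 1 = 121, q_1 = 12*1 + 0 = 12.
  i=2: a_2=12, p_2 = 12*121 + 10 = 1462, q_2 = 12*12 + 1 = 145.
  i=3: a_3=7, p_3 = 7*1462 + 121 = 10355, q_3 = 7*145 + 12 = 1027.
  i=4: a_4=6, p_4 = 6*10355 + 1462 = 63592, q_4 = 6*1027 + 145 = 6307.
  i=5: a_5=1, p_5 = 1*63592 + 10355 = 73947, q_5 = 1*6307 + 1027 = 7334.
  i=6: a_6=3, p_6 = 3*73947 + 63592 = 285433, q_6 = 3*7334 + 6307 = 28309.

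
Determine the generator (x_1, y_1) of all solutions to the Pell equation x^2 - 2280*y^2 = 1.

First expand sqrt(2280) as a continued fraction. With x_i = (sqrt(2280) + m_i)/d_i and (m_0, d_0) = (0, 1): a_0 = floor(sqrt(2280)) = 47, since 47^2 = 2209 <= 2280 < 2304 = 48^2.
Iterate m_{i+1} = d_i*a_i - m_i, d_{i+1} = (2280 - m_{i+1}^2)/d_i, a_{i+1} = floor((a_0 + m_{i+1})/d_{i+1}):
  m_1 = 1*47 - 0 = 47, d_1 = (2280 - 47^2)/1 = 71/1 = 71, a_1 = floor((47 + 47)/71) = 1.
  m_2 = 71*1 - 47 = 24, d_2 = (2280 - 24^2)/71 = 1704/71 = 24, a_2 = floor((47 + 24)/24) = 2.
  m_3 = 24*2 - 24 = 24, d_3 = (2280 - 24^2)/24 = 1704/24 = 71, a_3 = floor((47 + 24)/71) = 1.
  m_4 = 71*1 - 24 = 47, d_4 = (2280 - 47^2)/71 = 71/71 = 1, a_4 = floor((47 + 47)/1) = 94.
  m_5 = 1*94 - 47 = 47, d_5 = (2280 - 47^2)/1 = 71/1 = 71: (m_5, d_5) = (m_1, d_1) = (47, 71), so from here the quotients repeat a_1, ..., a_4; the period length is 4.
So sqrt(2280) = [47; (1, 2, 1, 94)] with period length k = 4.
k is even, so the fundamental solution of x^2 - 2280y^2 = 1 is (p_{k-1}, q_{k-1}) = (p_3, q_3); compute convergents through index 3.
Convergents (p_i = a_i*p_{i-1} + p_{i-2}, q_i = a_i*q_{i-1} + q_{i-2} with p_{-2}=0, p_{-1}=1, q_{-2}=1, q_{-1}=0):
  i=0: a_0=47, p_0 = 47*1 + 0 = 47, q_0 = 47*0 + 1 = 1.
  i=1: a_1=1, p_1 = 1*47 + 1 = 48, q_1 = 1*1 + 0 = 1.
  i=2: a_2=2, p_2 = 2*48 + 47 = 143, q_2 = 2*1 + 1 = 3.
  i=3: a_3=1, p_3 = 1*143 + 48 = 191, q_3 = 1*3 + 1 = 4.
Check: 191^2 - 2280*4^2 = 36481 - 36480 = 1, so (x, y) = (191, 4) solves the equation, and by the theorem it is the least positive solution.

(x, y) = (191, 4)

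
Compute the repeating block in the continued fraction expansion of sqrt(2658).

Write x_i = (sqrt(2658) + m_i)/d_i with (m_0, d_0) = (0, 1). a_0 = floor(sqrt(2658)) = 51, since 51^2 = 2601 <= 2658 < 2704 = 52^2.
Iterate m_{i+1} = d_i*a_i - m_i, d_{i+1} = (2658 - m_{i+1}^2)/d_i, a_{i+1} = floor((a_0 + m_{i+1})/d_{i+1}):
  m_1 = 1*51 - 0 = 51, d_1 = (2658 - 51^2)/1 = 57/1 = 57, a_1 = floor((51 + 51)/57) = 1.
  m_2 = 57*1 - 51 = 6, d_2 = (2658 - 6^2)/57 = 2622/57 = 46, a_2 = floor((51 + 6)/46) = 1.
  m_3 = 46*1 - 6 = 40, d_3 = (2658 - 40^2)/46 = 1058/46 = 23, a_3 = floor((51 + 40)/23) = 3.
  m_4 = 23*3 - 40 = 29, d_4 = (2658 - 29^2)/23 = 1817/23 = 79, a_4 = floor((51 + 29)/79) = 1.
  m_5 = 79*1 - 29 = 50, d_5 = (2658 - 50^2)/79 = 158/79 = 2, a_5 = floor((51 + 50)/2) = 50.
  m_6 = 2*50 - 50 = 50, d_6 = (2658 - 50^2)/2 = 158/2 = 79, a_6 = floor((51 + 50)/79) = 1.
  m_7 = 79*1 - 50 = 29, d_7 = (2658 - 29^2)/79 = 1817/79 = 23, a_7 = floor((51 + 29)/23) = 3.
  m_8 = 23*3 - 29 = 40, d_8 = (2658 - 40^2)/23 = 1058/23 = 46, a_8 = floor((51 + 40)/46) = 1.
  m_9 = 46*1 - 40 = 6, d_9 = (2658 - 6^2)/46 = 2622/46 = 57, a_9 = floor((51 + 6)/57) = 1.
  m_10 = 57*1 - 6 = 51, d_10 = (2658 - 51^2)/57 = 57/57 = 1, a_10 = floor((51 + 51)/1) = 102.
  m_11 = 1*102 - 51 = 51, d_11 = (2658 - 51^2)/1 = 57/1 = 57: (m_11, d_11) = (m_1, d_1) = (51, 57), so from here the quotients repeat a_1, ..., a_10; the period length is 10.
Hence the expansion of sqrt(2658) is a_0 = 51 followed by the repeating block 1, 1, 3, 1, 50, 1, 3, 1, 1, 102 (period 10).

[51; (1, 1, 3, 1, 50, 1, 3, 1, 1, 102)]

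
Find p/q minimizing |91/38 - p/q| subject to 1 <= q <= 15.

12/5

Expand x = 91/38 as a continued fraction with the Euclidean algorithm:
  91 = 2*38 + 15, so a_0 = 2.
  38 = 2*15 + 8, so a_1 = 2.
  15 = 1*8 + 7, so a_2 = 1.
  8 = 1*7 + 1, so a_3 = 1.
  7 = 7*1 + 0, so a_4 = 7.
so x = [2; 2, 1, 1, 7].
Convergents (p_i = a_i*p_{i-1} + p_{i-2}, q_i = a_i*q_{i-1} + q_{i-2} with p_{-2}=0, p_{-1}=1, q_{-2}=1, q_{-1}=0), until the denominator exceeds 15:
  i=0: a_0=2, p_0 = 2*1 + 0 = 2, q_0 = 2*0 + 1 = 1.
  i=1: a_1=2, p_1 = 2*2 + 1 = 5, q_1 = 2*1 + 0 = 2.
  i=2: a_2=1, p_2 = 1*5 + 2 = 7, q_2 = 1*2 + 1 = 3.
  i=3: a_3=1, p_3 = 1*7 + 5 = 12, q_3 = 1*3 + 2 = 5.
  i=4: a_4=7, p_4 = 7*12 + 7 = 91, q_4 = 7*5 + 3 = 38.
q_4 = 38 > 15, so the last convergent with denominator <= 15 is p_3/q_3 = 12/5.
The closest fraction with denominator <= 15 is either p_3/q_3 or the intermediate fraction (k*p_3 + p_2)/(k*q_3 + q_2) with the largest k >= 1 whose denominator stays <= 15; these approach x as k grows, and every other convergent or intermediate fraction in range is farther away.
Largest k: floor((15 - q_2)/q_3) = floor((15 - 3)/5) = 2.
That gives (2*12 + 7)/(2*5 + 3) = 31/13.
Compare the errors: |x - 12/5| = |91*5 - 12*38|/(38*5) = 1/190, and |x - 31/13| = |91*13 - 31*38|/(38*13) = 5/494.
Cross-multiplying, 1*494 = 494 < 950 = 5*190, so 1/190 is smaller: the convergent 12/5 is closer to x than 31/13.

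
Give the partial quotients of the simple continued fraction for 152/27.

Run the Euclidean algorithm on 152 and 27; the successive quotients are the partial quotients a_0, a_1, ... (each step inverts the fractional part left over by the previous one):
  152 = 5*27 + 17, so a_0 = 5.
  27 = 1*17 + 10, so a_1 = 1.
  17 = 1*10 + 7, so a_2 = 1.
  10 = 1*7 + 3, so a_3 = 1.
  7 = 2*3 + 1, so a_4 = 2.
  3 = 3*1 + 0, so a_5 = 3.
The remainder reaches 0 after 6 divisions, so the expansion has 6 partial quotients, read off in order.

[5; 1, 1, 1, 2, 3]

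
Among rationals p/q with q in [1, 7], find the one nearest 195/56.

Expand x = 195/56 as a continued fraction with the Euclidean algorithm:
  195 = 3*56 + 27, so a_0 = 3.
  56 = 2*27 + 2, so a_1 = 2.
  27 = 13*2 + 1, so a_2 = 13.
  2 = 2*1 + 0, so a_3 = 2.
so x = [3; 2, 13, 2].
Convergents (p_i = a_i*p_{i-1} + p_{i-2}, q_i = a_i*q_{i-1} + q_{i-2} with p_{-2}=0, p_{-1}=1, q_{-2}=1, q_{-1}=0), until the denominator exceeds 7:
  i=0: a_0=3, p_0 = 3*1 + 0 = 3, q_0 = 3*0 + 1 = 1.
  i=1: a_1=2, p_1 = 2*3 + 1 = 7, q_1 = 2*1 + 0 = 2.
  i=2: a_2=13, p_2 = 13*7 + 3 = 94, q_2 = 13*2 + 1 = 27.
q_2 = 27 > 7, so the last convergent with denominator <= 7 is p_1/q_1 = 7/2.
The closest fraction with denominator <= 7 is either p_1/q_1 or the intermediate fraction (k*p_1 + p_0)/(k*q_1 + q_0) with the largest k >= 1 whose denominator stays <= 7; these approach x as k grows, and every other convergent or intermediate fraction in range is farther away.
Largest k: floor((7 - q_0)/q_1) = floor((7 - 1)/2) = 3.
That gives (3*7 + 3)/(3*2 + 1) = 24/7.
Compare the errors: |x - 7/2| = |195*2 - 7*56|/(56*2) = 2/112, and |x - 24/7| = |195*7 - 24*56|/(56*7) = 21/392.
Cross-multiplying, 2*392 = 784 < 2352 = 21*112, so 2/112 is smaller: the convergent 7/2 is closer to x than 24/7.

7/2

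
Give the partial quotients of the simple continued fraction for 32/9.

Run the Euclidean algorithm on 32 and 9; the successive quotients are the partial quotients a_0, a_1, ... (each step inverts the fractional part left over by the previous one):
  32 = 3*9 + 5, so a_0 = 3.
  9 = 1*5 + 4, so a_1 = 1.
  5 = 1*4 + 1, so a_2 = 1.
  4 = 4*1 + 0, so a_3 = 4.
The remainder reaches 0 after 4 divisions, so the expansion has 4 partial quotients, read off in order.

[3; 1, 1, 4]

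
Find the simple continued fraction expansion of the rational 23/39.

[0; 1, 1, 2, 3, 2]

Run the Euclidean algorithm on 23 and 39; the successive quotients are the partial quotients a_0, a_1, ... (each step inverts the fractional part left over by the previous one):
  23 = 0*39 + 23, so a_0 = 0.
  39 = 1*23 + 16, so a_1 = 1.
  23 = 1*16 + 7, so a_2 = 1.
  16 = 2*7 + 2, so a_3 = 2.
  7 = 3*2 + 1, so a_4 = 3.
  2 = 2*1 + 0, so a_5 = 2.
The remainder reaches 0 after 6 divisions, so the expansion has 6 partial quotients, read off in order.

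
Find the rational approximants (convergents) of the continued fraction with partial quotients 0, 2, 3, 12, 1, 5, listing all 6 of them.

Using the convergent recurrence p_i = a_i*p_{i-1} + p_{i-2}, q_i = a_i*q_{i-1} + q_{i-2} with p_{-2}=0, p_{-1}=1, q_{-2}=1, q_{-1}=0:
  i=0: a_0=0, p_0 = 0*1 + 0 = 0, q_0 = 0*0 + 1 = 1.
  i=1: a_1=2, p_1 = 2*0 + 1 = 1, q_1 = 2*1 + 0 = 2.
  i=2: a_2=3, p_2 = 3*1 + 0 = 3, q_2 = 3*2 + 1 = 7.
  i=3: a_3=12, p_3 = 12*3 + 1 = 37, q_3 = 12*7 + 2 = 86.
  i=4: a_4=1, p_4 = 1*37 + 3 = 40, q_4 = 1*86 + 7 = 93.
  i=5: a_5=5, p_5 = 5*40 + 37 = 237, q_5 = 5*93 + 86 = 551.

0/1, 1/2, 3/7, 37/86, 40/93, 237/551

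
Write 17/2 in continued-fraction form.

[8; 2]

Run the Euclidean algorithm on 17 and 2; the successive quotients are the partial quotients a_0, a_1, ... (each step inverts the fractional part left over by the previous one):
  17 = 8*2 + 1, so a_0 = 8.
  2 = 2*1 + 0, so a_1 = 2.
The remainder reaches 0 after 2 divisions, so the expansion has 2 partial quotients, read off in order.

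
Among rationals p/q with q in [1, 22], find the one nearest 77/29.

Expand x = 77/29 as a continued fraction with the Euclidean algorithm:
  77 = 2*29 + 19, so a_0 = 2.
  29 = 1*19 + 10, so a_1 = 1.
  19 = 1*10 + 9, so a_2 = 1.
  10 = 1*9 + 1, so a_3 = 1.
  9 = 9*1 + 0, so a_4 = 9.
so x = [2; 1, 1, 1, 9].
Convergents (p_i = a_i*p_{i-1} + p_{i-2}, q_i = a_i*q_{i-1} + q_{i-2} with p_{-2}=0, p_{-1}=1, q_{-2}=1, q_{-1}=0), until the denominator exceeds 22:
  i=0: a_0=2, p_0 = 2*1 + 0 = 2, q_0 = 2*0 + 1 = 1.
  i=1: a_1=1, p_1 = 1*2 + 1 = 3, q_1 = 1*1 + 0 = 1.
  i=2: a_2=1, p_2 = 1*3 + 2 = 5, q_2 = 1*1 + 1 = 2.
  i=3: a_3=1, p_3 = 1*5 + 3 = 8, q_3 = 1*2 + 1 = 3.
  i=4: a_4=9, p_4 = 9*8 + 5 = 77, q_4 = 9*3 + 2 = 29.
q_4 = 29 > 22, so the last convergent with denominator <= 22 is p_3/q_3 = 8/3.
The closest fraction with denominator <= 22 is either p_3/q_3 or the intermediate fraction (k*p_3 + p_2)/(k*q_3 + q_2) with the largest k >= 1 whose denominator stays <= 22; these approach x as k grows, and every other convergent or intermediate fraction in range is farther away.
Largest k: floor((22 - q_2)/q_3) = floor((22 - 2)/3) = 6.
That gives (6*8 + 5)/(6*3 + 2) = 53/20.
Compare the errors: |x - 8/3| = |77*3 - 8*29|/(29*3) = 1/87, and |x - 53/20| = |77*20 - 53*29|/(29*20) = 3/580.
Cross-multiplying, 3*87 = 261 < 580 = 1*580, so 3/580 is smaller: the intermediate fraction 53/20 is closer to x than 8/3.

53/20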